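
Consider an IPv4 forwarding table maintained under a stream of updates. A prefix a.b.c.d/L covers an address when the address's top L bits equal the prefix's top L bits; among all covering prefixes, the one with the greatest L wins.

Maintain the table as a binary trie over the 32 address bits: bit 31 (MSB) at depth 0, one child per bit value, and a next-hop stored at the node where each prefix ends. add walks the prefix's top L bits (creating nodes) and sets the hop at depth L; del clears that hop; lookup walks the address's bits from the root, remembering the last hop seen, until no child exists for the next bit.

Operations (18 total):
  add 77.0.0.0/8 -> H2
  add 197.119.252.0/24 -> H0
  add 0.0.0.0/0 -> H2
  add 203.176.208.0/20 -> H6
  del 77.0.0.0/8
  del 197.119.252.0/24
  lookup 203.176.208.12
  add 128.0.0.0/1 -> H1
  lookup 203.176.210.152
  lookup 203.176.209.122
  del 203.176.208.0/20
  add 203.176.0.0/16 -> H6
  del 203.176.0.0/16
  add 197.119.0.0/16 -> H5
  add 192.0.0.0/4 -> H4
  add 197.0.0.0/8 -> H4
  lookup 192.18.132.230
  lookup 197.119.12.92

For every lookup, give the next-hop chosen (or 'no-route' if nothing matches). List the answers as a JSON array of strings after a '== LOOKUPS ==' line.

Process each operation:
  add 77.0.0.0/8 -> H2 at depth 8
  add 197.119.252.0/24 -> H0 at depth 24
  add 0.0.0.0/0 -> H2 at depth 0
  add 203.176.208.0/20 -> H6 at depth 20
  - 77.0.0.0/8 clear@8
  - 197.119.252.0/24 clear@24
  Q 203.176.208.12: descend 11001011101100001101 ; hops seen [H2,H6] ; pick H6
  add 128.0.0.0/1 -> H1 at depth 1
  Q 203.176.210.152: descend 11001011101100001101 ; hops seen [H2,H1,H6] ; pick H6
  Q 203.176.209.122: descend 11001011101100001101 ; hops seen [H2,H1,H6] ; pick H6
  - 203.176.208.0/20 clear@20
  add 203.176.0.0/16 -> H6 at depth 16
  - 203.176.0.0/16 clear@16
  add 197.119.0.0/16 -> H5 at depth 16
  add 192.0.0.0/4 -> H4 at depth 4
  add 197.0.0.0/8 -> H4 at depth 8
  Q 192.18.132.230: descend 11000 ; hops seen [H2,H1,H4] ; pick H4
  Q 197.119.12.92: descend 1100010101110111 ; hops seen [H2,H1,H4,H4,H5] ; pick H5

== LOOKUPS ==
["H6","H6","H6","H4","H5"]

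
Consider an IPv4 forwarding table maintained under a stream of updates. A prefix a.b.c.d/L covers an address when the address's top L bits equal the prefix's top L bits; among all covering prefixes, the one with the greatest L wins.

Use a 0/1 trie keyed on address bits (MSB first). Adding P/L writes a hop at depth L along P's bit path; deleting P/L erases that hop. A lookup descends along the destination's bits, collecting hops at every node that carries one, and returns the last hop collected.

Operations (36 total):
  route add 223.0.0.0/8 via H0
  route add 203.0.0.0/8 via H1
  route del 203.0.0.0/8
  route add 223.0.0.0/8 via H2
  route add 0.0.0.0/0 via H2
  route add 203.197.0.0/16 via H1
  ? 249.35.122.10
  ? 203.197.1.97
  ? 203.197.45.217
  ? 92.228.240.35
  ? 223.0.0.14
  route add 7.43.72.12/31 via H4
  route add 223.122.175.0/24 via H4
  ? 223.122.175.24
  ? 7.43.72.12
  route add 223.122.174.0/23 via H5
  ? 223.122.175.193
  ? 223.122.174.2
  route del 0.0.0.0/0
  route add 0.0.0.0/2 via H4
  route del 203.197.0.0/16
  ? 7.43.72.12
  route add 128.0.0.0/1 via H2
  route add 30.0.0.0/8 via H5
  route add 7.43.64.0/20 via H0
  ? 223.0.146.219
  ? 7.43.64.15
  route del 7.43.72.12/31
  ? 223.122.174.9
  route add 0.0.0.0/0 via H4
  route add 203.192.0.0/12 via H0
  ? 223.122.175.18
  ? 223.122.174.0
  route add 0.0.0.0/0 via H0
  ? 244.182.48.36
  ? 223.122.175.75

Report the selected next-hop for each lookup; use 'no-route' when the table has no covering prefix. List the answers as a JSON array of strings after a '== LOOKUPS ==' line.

Apply in order:
  add 223.0.0.0/8 -> H0 at depth 8
  add 203.0.0.0/8 -> H1 at depth 8
  - 203.0.0.0/8 clear@8
  add 223.0.0.0/8 -> H2 at depth 8
  add 0.0.0.0/0 -> H2 at depth 0
  add 203.197.0.0/16 -> H1 at depth 16
  ? 249.35.122.10  path d0:H2→d1:-→d2:-  best=H2
  ? 203.197.1.97  path d0:H2→d1:-→d2:-→d3:-→d4:-→d5:-→d6:-→d7:-→d8:-→d9:-→d10:-→d11:-→d12:-→d13:-→d14:-→d15:-→d16:H1  best=H1
  ? 203.197.45.217  path d0:H2→d1:-→d2:-→d3:-→d4:-→d5:-→d6:-→d7:-→d8:-→d9:-→d10:-→d11:-→d12:-→d13:-→d14:-→d15:-→d16:H1  best=H1
  ? 92.228.240.35  path d0:H2  best=H2
  ? 223.0.0.14  path d0:H2→d1:-→d2:-→d3:-→d4:-→d5:-→d6:-→d7:-→d8:H2  best=H2
  add 7.43.72.12/31 -> H4 at depth 31
  add 223.122.175.0/24 -> H4 at depth 24
  ? 223.122.175.24  path d0:H2→d1:-→d2:-→d3:-→d4:-→d5:-→d6:-→d7:-→d8:H2→d9:-→d10:-→d11:-→d12:-→d13:-→d14:-→d15:-→d16:-→d17:-→d18:-→d19:-→d20:-→d21:-→d22:-→d23:-→d24:H4  best=H4
  ? 7.43.72.12  path d0:H2→d1:-→d2:-→d3:-→d4:-→d5:-→d6:-→d7:-→d8:-→d9:-→d10:-→d11:-→d12:-→d13:-→d14:-→d15:-→d16:-→d17:-→d18:-→d19:-→d20:-→d21:-→d22:-→d23:-→d24:-→d25:-→d26:-→d27:-→d28:-→d29:-→d30:-→d31:H4  best=H4
  add 223.122.174.0/23 -> H5 at depth 23
  ? 223.122.175.193  path d0:H2→d1:-→d2:-→d3:-→d4:-→d5:-→d6:-→d7:-→d8:H2→d9:-→d10:-→d11:-→d12:-→d13:-→d14:-→d15:-→d16:-→d17:-→d18:-→d19:-→d20:-→d21:-→d22:-→d23:H5→d24:H4  best=H4
  ? 223.122.174.2  path d0:H2→d1:-→d2:-→d3:-→d4:-→d5:-→d6:-→d7:-→d8:H2→d9:-→d10:-→d11:-→d12:-→d13:-→d14:-→d15:-→d16:-→d17:-→d18:-→d19:-→d20:-→d21:-→d22:-→d23:H5  best=H5
  - 0.0.0.0/0 clear@0
  add 0.0.0.0/2 -> H4 at depth 2
  - 203.197.0.0/16 clear@16
  ? 7.43.72.12  path d0:-→d1:-→d2:H4→d3:-→d4:-→d5:-→d6:-→d7:-→d8:-→d9:-→d10:-→d11:-→d12:-→d13:-→d14:-→d15:-→d16:-→d17:-→d18:-→d19:-→d20:-→d21:-→d22:-→d23:-→d24:-→d25:-→d26:-→d27:-→d28:-→d29:-→d30:-→d31:H4  best=H4
  add 128.0.0.0/1 -> H2 at depth 1
  add 30.0.0.0/8 -> H5 at depth 8
  add 7.43.64.0/20 -> H0 at depth 20
  ? 223.0.146.219  path d0:-→d1:H2→d2:-→d3:-→d4:-→d5:-→d6:-→d7:-→d8:H2→d9:-  best=H2
  ? 7.43.64.15  path d0:-→d1:-→d2:H4→d3:-→d4:-→d5:-→d6:-→d7:-→d8:-→d9:-→d10:-→d11:-→d12:-→d13:-→d14:-→d15:-→d16:-→d17:-→d18:-→d19:-→d20:H0  best=H0
  - 7.43.72.12/31 clear@31
  ? 223.122.174.9  path d0:-→d1:H2→d2:-→d3:-→d4:-→d5:-→d6:-→d7:-→d8:H2→d9:-→d10:-→d11:-→d12:-→d13:-→d14:-→d15:-→d16:-→d17:-→d18:-→d19:-→d20:-→d21:-→d22:-→d23:H5  best=H5
  add 0.0.0.0/0 -> H4 at depth 0
  add 203.192.0.0/12 -> H0 at depth 12
  ? 223.122.175.18  path d0:H4→d1:H2→d2:-→d3:-→d4:-→d5:-→d6:-→d7:-→d8:H2→d9:-→d10:-→d11:-→d12:-→d13:-→d14:-→d15:-→d16:-→d17:-→d18:-→d19:-→d20:-→d21:-→d22:-→d23:H5→d24:H4  best=H4
  ? 223.122.174.0  path d0:H4→d1:H2→d2:-→d3:-→d4:-→d5:-→d6:-→d7:-→d8:H2→d9:-→d10:-→d11:-→d12:-→d13:-→d14:-→d15:-→d16:-→d17:-→d18:-→d19:-→d20:-→d21:-→d22:-→d23:H5  best=H5
  add 0.0.0.0/0 -> H0 at depth 0
  ? 244.182.48.36  path d0:H0→d1:H2→d2:-  best=H2
  ? 223.122.175.75  path d0:H0→d1:H2→d2:-→d3:-→d4:-→d5:-→d6:-→d7:-→d8:H2→d9:-→d10:-→d11:-→d12:-→d13:-→d14:-→d15:-→d16:-→d17:-→d18:-→d19:-→d20:-→d21:-→d22:-→d23:H5→d24:H4  best=H4

== LOOKUPS ==
["H2","H1","H1","H2","H2","H4","H4","H4","H5","H4","H2","H0","H5","H4","H5","H2","H4"]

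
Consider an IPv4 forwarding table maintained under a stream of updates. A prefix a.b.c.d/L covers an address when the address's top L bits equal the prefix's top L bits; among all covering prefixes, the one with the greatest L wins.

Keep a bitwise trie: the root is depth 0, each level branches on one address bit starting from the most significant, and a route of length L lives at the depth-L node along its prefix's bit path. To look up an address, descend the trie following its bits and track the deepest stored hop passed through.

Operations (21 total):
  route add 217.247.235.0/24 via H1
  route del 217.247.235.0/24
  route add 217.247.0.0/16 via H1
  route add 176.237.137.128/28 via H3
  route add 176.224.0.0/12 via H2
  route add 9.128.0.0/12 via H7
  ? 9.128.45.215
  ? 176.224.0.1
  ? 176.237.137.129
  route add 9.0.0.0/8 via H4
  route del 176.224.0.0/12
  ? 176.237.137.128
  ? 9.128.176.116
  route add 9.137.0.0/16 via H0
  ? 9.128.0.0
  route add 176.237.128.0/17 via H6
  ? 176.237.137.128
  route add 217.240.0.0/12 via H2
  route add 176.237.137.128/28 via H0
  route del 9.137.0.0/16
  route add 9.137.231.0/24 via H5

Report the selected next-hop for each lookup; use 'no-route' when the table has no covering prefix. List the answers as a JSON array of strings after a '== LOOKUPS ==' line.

Trace:
  add 217.247.235.0/24 -> H1 at depth 24
  del 217.247.235.0/24 (clear depth 24)
  add 217.247.0.0/16 -> H1 at depth 16
  add 176.237.137.128/28 -> H3 at depth 28
  add 176.224.0.0/12 -> H2 at depth 12
  add 9.128.0.0/12 -> H7 at depth 12
  ? 9.128.45.215  path d0:-→d1:-→d2:-→d3:-→d4:-→d5:-→d6:-→d7:-→d8:-→d9:-→d10:-→d11:-→d12:H7  best=H7
  ? 176.224.0.1  path d0:-→d1:-→d2:-→d3:-→d4:-→d5:-→d6:-→d7:-→d8:-→d9:-→d10:-→d11:-→d12:H2  best=H2
  ? 176.237.137.129  path d0:-→d1:-→d2:-→d3:-→d4:-→d5:-→d6:-→d7:-→d8:-→d9:-→d10:-→d11:-→d12:H2→d13:-→d14:-→d15:-→d16:-→d17:-→d18:-→d19:-→d20:-→d21:-→d22:-→d23:-→d24:-→d25:-→d26:-→d27:-→d28:H3  best=H3
  add 9.0.0.0/8 -> H4 at depth 8
  del 176.224.0.0/12 (clear depth 12)
  ? 176.237.137.128  path d0:-→d1:-→d2:-→d3:-→d4:-→d5:-→d6:-→d7:-→d8:-→d9:-→d10:-→d11:-→d12:-→d13:-→d14:-→d15:-→d16:-→d17:-→d18:-→d19:-→d20:-→d21:-→d22:-→d23:-→d24:-→d25:-→d26:-→d27:-→d28:H3  best=H3
  ? 9.128.176.116  path d0:-→d1:-→d2:-→d3:-→d4:-→d5:-→d6:-→d7:-→d8:H4→d9:-→d10:-→d11:-→d12:H7  best=H7
  add 9.137.0.0/16 -> H0 at depth 16
  ? 9.128.0.0  path d0:-→d1:-→d2:-→d3:-→d4:-→d5:-→d6:-→d7:-→d8:H4→d9:-→d10:-→d11:-→d12:H7  best=H7
  add 176.237.128.0/17 -> H6 at depth 17
  ? 176.237.137.128  path d0:-→d1:-→d2:-→d3:-→d4:-→d5:-→d6:-→d7:-→d8:-→d9:-→d10:-→d11:-→d12:-→d13:-→d14:-→d15:-→d16:-→d17:H6→d18:-→d19:-→d20:-→d21:-→d22:-→d23:-→d24:-→d25:-→d26:-→d27:-→d28:H3  best=H3
  add 217.240.0.0/12 -> H2 at depth 12
  add 176.237.137.128/28 -> H0 at depth 28
  del 9.137.0.0/16 (clear depth 16)
  add 9.137.231.0/24 -> H5 at depth 24

== LOOKUPS ==
["H7","H2","H3","H3","H7","H7","H3"]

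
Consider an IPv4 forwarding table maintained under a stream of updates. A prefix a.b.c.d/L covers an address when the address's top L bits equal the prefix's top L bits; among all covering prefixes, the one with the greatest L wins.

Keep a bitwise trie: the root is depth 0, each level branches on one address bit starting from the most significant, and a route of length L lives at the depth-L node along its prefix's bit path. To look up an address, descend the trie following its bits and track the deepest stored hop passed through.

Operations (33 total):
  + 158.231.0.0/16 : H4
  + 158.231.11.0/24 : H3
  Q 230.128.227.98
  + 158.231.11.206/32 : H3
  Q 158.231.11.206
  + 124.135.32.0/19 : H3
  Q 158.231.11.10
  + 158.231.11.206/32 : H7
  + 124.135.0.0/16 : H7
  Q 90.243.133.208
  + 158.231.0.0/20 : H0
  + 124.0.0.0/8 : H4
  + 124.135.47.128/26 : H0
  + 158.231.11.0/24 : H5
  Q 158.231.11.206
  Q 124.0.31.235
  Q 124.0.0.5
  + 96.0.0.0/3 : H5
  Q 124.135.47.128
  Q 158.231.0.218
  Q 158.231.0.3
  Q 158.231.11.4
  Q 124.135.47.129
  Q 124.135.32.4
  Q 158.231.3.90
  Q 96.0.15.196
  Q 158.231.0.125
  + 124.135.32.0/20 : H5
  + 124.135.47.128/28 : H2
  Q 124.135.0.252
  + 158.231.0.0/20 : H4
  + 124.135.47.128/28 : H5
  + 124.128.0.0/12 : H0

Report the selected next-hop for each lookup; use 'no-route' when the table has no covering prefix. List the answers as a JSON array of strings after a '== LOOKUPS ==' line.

Apply in order:
  + 158.231.0.0/16 (H4) depth=16
  + 158.231.11.0/24 (H3) depth=24
  lookup 230.128.227.98: bits 1 walk d0:-→d1:- -> no-route
  + 158.231.11.206/32 (H3) depth=32
  lookup 158.231.11.206: bits 10011110111001110000101111001110 walk d0:-→d1:-→d2:-→d3:-→d4:-→d5:-→d6:-→d7:-→d8:-→d9:-→d10:-→d11:-→d12:-→d13:-→d14:-→d15:-→d16:H4→d17:-→d18:-→d19:-→d20:-→d21:-→d22:-→d23:-→d24:H3→d25:-→d26:-→d27:-→d28:-→d29:-→d30:-→d31:-→d32:H3 -> H3
  + 124.135.32.0/19 (H3) depth=19
  lookup 158.231.11.10: bits 100111101110011100001011 walk d0:-→d1:-→d2:-→d3:-→d4:-→d5:-→d6:-→d7:-→d8:-→d9:-→d10:-→d11:-→d12:-→d13:-→d14:-→d15:-→d16:H4→d17:-→d18:-→d19:-→d20:-→d21:-→d22:-→d23:-→d24:H3 -> H3
  + 158.231.11.206/32 (H7) depth=32
  + 124.135.0.0/16 (H7) depth=16
  lookup 90.243.133.208: bits 01 walk d0:-→d1:-→d2:- -> no-route
  + 158.231.0.0/20 (H0) depth=20
  + 124.0.0.0/8 (H4) depth=8
  + 124.135.47.128/26 (H0) depth=26
  + 158.231.11.0/24 (H5) depth=24
  lookup 158.231.11.206: bits 10011110111001110000101111001110 walk d0:-→d1:-→d2:-→d3:-→d4:-→d5:-→d6:-→d7:-→d8:-→d9:-→d10:-→d11:-→d12:-→d13:-→d14:-→d15:-→d16:H4→d17:-→d18:-→d19:-→d20:H0→d21:-→d22:-→d23:-→d24:H5→d25:-→d26:-→d27:-→d28:-→d29:-→d30:-→d31:-→d32:H7 -> H7
  lookup 124.0.31.235: bits 01111100 walk d0:-→d1:-→d2:-→d3:-→d4:-→d5:-→d6:-→d7:-→d8:H4 -> H4
  lookup 124.0.0.5: bits 01111100 walk d0:-→d1:-→d2:-→d3:-→d4:-→d5:-→d6:-→d7:-→d8:H4 -> H4
  + 96.0.0.0/3 (H5) depth=3
  lookup 124.135.47.128: bits 01111100100001110010111110 walk d0:-→d1:-→d2:-→d3:H5→d4:-→d5:-→d6:-→d7:-→d8:H4→d9:-→d10:-→d11:-→d12:-→d13:-→d14:-→d15:-→d16:H7→d17:-→d18:-→d19:H3→d20:-→d21:-→d22:-→d23:-→d24:-→d25:-→d26:H0 -> H0
  lookup 158.231.0.218: bits 10011110111001110000 walk d0:-→d1:-→d2:-→d3:-→d4:-→d5:-→d6:-→d7:-→d8:-→d9:-→d10:-→d11:-→d12:-→d13:-→d14:-→d15:-→d16:H4→d17:-→d18:-→d19:-→d20:H0 -> H0
  lookup 158.231.0.3: bits 10011110111001110000 walk d0:-→d1:-→d2:-→d3:-→d4:-→d5:-→d6:-→d7:-→d8:-→d9:-→d10:-→d11:-→d12:-→d13:-→d14:-→d15:-→d16:H4→d17:-→d18:-→d19:-→d20:H0 -> H0
  lookup 158.231.11.4: bits 100111101110011100001011 walk d0:-→d1:-→d2:-→d3:-→d4:-→d5:-→d6:-→d7:-→d8:-→d9:-→d10:-→d11:-→d12:-→d13:-→d14:-→d15:-→d16:H4→d17:-→d18:-→d19:-→d20:H0→d21:-→d22:-→d23:-→d24:H5 -> H5
  lookup 124.135.47.129: bits 01111100100001110010111110 walk d0:-→d1:-→d2:-→d3:H5→d4:-→d5:-→d6:-→d7:-→d8:H4→d9:-→d10:-→d11:-→d12:-→d13:-→d14:-→d15:-→d16:H7→d17:-→d18:-→d19:H3→d20:-→d21:-→d22:-→d23:-→d24:-→d25:-→d26:H0 -> H0
  lookup 124.135.32.4: bits 01111100100001110010 walk d0:-→d1:-→d2:-→d3:H5→d4:-→d5:-→d6:-→d7:-→d8:H4→d9:-→d10:-→d11:-→d12:-→d13:-→d14:-→d15:-→d16:H7→d17:-→d18:-→d19:H3→d20:- -> H3
  lookup 158.231.3.90: bits 10011110111001110000 walk d0:-→d1:-→d2:-→d3:-→d4:-→d5:-→d6:-→d7:-→d8:-→d9:-→d10:-→d11:-→d12:-→d13:-→d14:-→d15:-→d16:H4→d17:-→d18:-→d19:-→d20:H0 -> H0
  lookup 96.0.15.196: bits 011 walk d0:-→d1:-→d2:-→d3:H5 -> H5
  lookup 158.231.0.125: bits 10011110111001110000 walk d0:-→d1:-→d2:-→d3:-→d4:-→d5:-→d6:-→d7:-→d8:-→d9:-→d10:-→d11:-→d12:-→d13:-→d14:-→d15:-→d16:H4→d17:-→d18:-→d19:-→d20:H0 -> H0
  + 124.135.32.0/20 (H5) depth=20
  + 124.135.47.128/28 (H2) depth=28
  lookup 124.135.0.252: bits 011111001000011100 walk d0:-→d1:-→d2:-→d3:H5→d4:-→d5:-→d6:-→d7:-→d8:H4→d9:-→d10:-→d11:-→d12:-→d13:-→d14:-→d15:-→d16:H7→d17:-→d18:- -> H7
  + 158.231.0.0/20 (H4) depth=20
  + 124.135.47.128/28 (H5) depth=28
  + 124.128.0.0/12 (H0) depth=12

== LOOKUPS ==
["no-route","H3","H3","no-route","H7","H4","H4","H0","H0","H0","H5","H0","H3","H0","H5","H0","H7"]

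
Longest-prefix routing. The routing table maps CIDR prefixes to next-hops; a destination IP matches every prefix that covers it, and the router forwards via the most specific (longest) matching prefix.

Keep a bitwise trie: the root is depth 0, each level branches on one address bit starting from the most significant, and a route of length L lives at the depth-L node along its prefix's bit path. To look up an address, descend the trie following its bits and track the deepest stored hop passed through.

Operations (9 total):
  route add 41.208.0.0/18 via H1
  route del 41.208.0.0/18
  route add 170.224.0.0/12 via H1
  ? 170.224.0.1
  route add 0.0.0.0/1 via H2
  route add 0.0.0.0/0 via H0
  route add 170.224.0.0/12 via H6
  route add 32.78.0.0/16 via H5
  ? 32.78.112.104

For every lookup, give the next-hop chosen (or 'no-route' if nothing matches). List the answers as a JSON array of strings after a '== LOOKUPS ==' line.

Trace:
  add 41.208.0.0/18 -> H1 at depth 18
  - 41.208.0.0/18 clear@18
  add 170.224.0.0/12 -> H1 at depth 12
  Q 170.224.0.1: descend 101010101110 ; hops seen [H1] ; pick H1
  add 0.0.0.0/1 -> H2 at depth 1
  add 0.0.0.0/0 -> H0 at depth 0
  add 170.224.0.0/12 -> H6 at depth 12
  add 32.78.0.0/16 -> H5 at depth 16
  Q 32.78.112.104: descend 0010000001001110 ; hops seen [H0,H2,H5] ; pick H5

== LOOKUPS ==
["H1","H5"]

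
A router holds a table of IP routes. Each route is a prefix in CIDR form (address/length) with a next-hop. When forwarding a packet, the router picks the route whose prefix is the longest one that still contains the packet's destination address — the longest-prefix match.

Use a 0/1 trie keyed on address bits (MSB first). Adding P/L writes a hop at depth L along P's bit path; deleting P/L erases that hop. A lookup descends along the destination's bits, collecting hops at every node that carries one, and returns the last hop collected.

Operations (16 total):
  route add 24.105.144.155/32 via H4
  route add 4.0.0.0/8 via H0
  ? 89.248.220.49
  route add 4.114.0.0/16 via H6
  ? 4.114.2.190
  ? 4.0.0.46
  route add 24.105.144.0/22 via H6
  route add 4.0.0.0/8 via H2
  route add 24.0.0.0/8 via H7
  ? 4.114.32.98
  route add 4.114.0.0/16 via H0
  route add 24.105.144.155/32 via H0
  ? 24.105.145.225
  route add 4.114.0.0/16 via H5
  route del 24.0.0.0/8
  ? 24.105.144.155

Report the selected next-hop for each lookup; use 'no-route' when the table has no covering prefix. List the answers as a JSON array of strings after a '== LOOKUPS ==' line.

Process each operation:
  + 24.105.144.155/32 (H4) depth=32
  + 4.0.0.0/8 (H0) depth=8
  Q 89.248.220.49: descend 0 ; hops seen [∅] ; pick no-route
  + 4.114.0.0/16 (H6) depth=16
  Q 4.114.2.190: descend 0000010001110010 ; hops seen [H0,H6] ; pick H6
  Q 4.0.0.46: descend 000001000 ; hops seen [H0] ; pick H0
  + 24.105.144.0/22 (H6) depth=22
  + 4.0.0.0/8 (H2) depth=8
  + 24.0.0.0/8 (H7) depth=8
  Q 4.114.32.98: descend 0000010001110010 ; hops seen [H2,H6] ; pick H6
  + 4.114.0.0/16 (H0) depth=16
  + 24.105.144.155/32 (H0) depth=32
  Q 24.105.145.225: descend 00011000011010011001000 ; hops seen [H7,H6] ; pick H6
  + 4.114.0.0/16 (H5) depth=16
  - 24.0.0.0/8 clear@8
  Q 24.105.144.155: descend 00011000011010011001000010011011 ; hops seen [H6,H0] ; pick H0

== LOOKUPS ==
["no-route","H6","H0","H6","H6","H0"]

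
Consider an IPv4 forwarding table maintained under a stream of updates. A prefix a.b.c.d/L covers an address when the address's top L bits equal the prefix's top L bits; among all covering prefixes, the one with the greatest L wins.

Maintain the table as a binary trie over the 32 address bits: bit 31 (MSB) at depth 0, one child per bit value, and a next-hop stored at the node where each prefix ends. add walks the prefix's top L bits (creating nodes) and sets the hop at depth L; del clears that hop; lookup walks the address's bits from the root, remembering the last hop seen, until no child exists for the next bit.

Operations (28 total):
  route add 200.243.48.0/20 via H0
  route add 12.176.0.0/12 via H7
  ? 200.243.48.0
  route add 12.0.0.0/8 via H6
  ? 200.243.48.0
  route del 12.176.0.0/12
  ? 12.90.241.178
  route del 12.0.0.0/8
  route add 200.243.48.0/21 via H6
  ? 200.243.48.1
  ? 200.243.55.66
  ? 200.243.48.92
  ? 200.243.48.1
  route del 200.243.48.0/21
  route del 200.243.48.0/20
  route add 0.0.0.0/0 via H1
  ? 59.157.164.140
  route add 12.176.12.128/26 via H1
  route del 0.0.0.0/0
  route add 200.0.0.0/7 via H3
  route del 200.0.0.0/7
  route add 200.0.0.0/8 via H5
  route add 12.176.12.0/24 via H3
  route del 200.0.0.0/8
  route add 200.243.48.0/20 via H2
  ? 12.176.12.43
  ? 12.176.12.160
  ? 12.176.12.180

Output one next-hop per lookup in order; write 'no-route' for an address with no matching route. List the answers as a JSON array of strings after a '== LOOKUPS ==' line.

Trace:
  + 200.243.48.0/20 (H0) depth=20
  + 12.176.0.0/12 (H7) depth=12
  lookup 200.243.48.0: bits 11001000111100110011 walk d0:-→d1:-→d2:-→d3:-→d4:-→d5:-→d6:-→d7:-→d8:-→d9:-→d10:-→d11:-→d12:-→d13:-→d14:-→d15:-→d16:-→d17:-→d18:-→d19:-→d20:H0 -> H0
  + 12.0.0.0/8 (H6) depth=8
  lookup 200.243.48.0: bits 11001000111100110011 walk d0:-→d1:-→d2:-→d3:-→d4:-→d5:-→d6:-→d7:-→d8:-→d9:-→d10:-→d11:-→d12:-→d13:-→d14:-→d15:-→d16:-→d17:-→d18:-→d19:-→d20:H0 -> H0
  - 12.176.0.0/12 clear@12
  lookup 12.90.241.178: bits 00001100 walk d0:-→d1:-→d2:-→d3:-→d4:-→d5:-→d6:-→d7:-→d8:H6 -> H6
  - 12.0.0.0/8 clear@8
  + 200.243.48.0/21 (H6) depth=21
  lookup 200.243.48.1: bits 110010001111001100110 walk d0:-→d1:-→d2:-→d3:-→d4:-→d5:-→d6:-→d7:-→d8:-→d9:-→d10:-→d11:-→d12:-→d13:-→d14:-→d15:-→d16:-→d17:-→d18:-→d19:-→d20:H0→d21:H6 -> H6
  lookup 200.243.55.66: bits 110010001111001100110 walk d0:-→d1:-→d2:-→d3:-→d4:-→d5:-→d6:-→d7:-→d8:-→d9:-→d10:-→d11:-→d12:-→d13:-→d14:-→d15:-→d16:-→d17:-→d18:-→d19:-→d20:H0→d21:H6 -> H6
  lookup 200.243.48.92: bits 110010001111001100110 walk d0:-→d1:-→d2:-→d3:-→d4:-→d5:-→d6:-→d7:-→d8:-→d9:-→d10:-→d11:-→d12:-→d13:-→d14:-→d15:-→d16:-→d17:-→d18:-→d19:-→d20:H0→d21:H6 -> H6
  lookup 200.243.48.1: bits 110010001111001100110 walk d0:-→d1:-→d2:-→d3:-→d4:-→d5:-→d6:-→d7:-→d8:-→d9:-→d10:-→d11:-→d12:-→d13:-→d14:-→d15:-→d16:-→d17:-→d18:-→d19:-→d20:H0→d21:H6 -> H6
  - 200.243.48.0/21 clear@21
  - 200.243.48.0/20 clear@20
  + 0.0.0.0/0 (H1) depth=0
  lookup 59.157.164.140: bits 00 walk d0:H1→d1:-→d2:- -> H1
  + 12.176.12.128/26 (H1) depth=26
  - 0.0.0.0/0 clear@0
  + 200.0.0.0/7 (H3) depth=7
  - 200.0.0.0/7 clear@7
  + 200.0.0.0/8 (H5) depth=8
  + 12.176.12.0/24 (H3) depth=24
  - 200.0.0.0/8 clear@8
  + 200.243.48.0/20 (H2) depth=20
  lookup 12.176.12.43: bits 000011001011000000001100 walk d0:-→d1:-→d2:-→d3:-→d4:-→d5:-→d6:-→d7:-→d8:-→d9:-→d10:-→d11:-→d12:-→d13:-→d14:-→d15:-→d16:-→d17:-→d18:-→d19:-→d20:-→d21:-→d22:-→d23:-→d24:H3 -> H3
  lookup 12.176.12.160: bits 00001100101100000000110010 walk d0:-→d1:-→d2:-→d3:-→d4:-→d5:-→d6:-→d7:-→d8:-→d9:-→d10:-→d11:-→d12:-→d13:-→d14:-→d15:-→d16:-→d17:-→d18:-→d19:-→d20:-→d21:-→d22:-→d23:-→d24:H3→d25:-→d26:H1 -> H1
  lookup 12.176.12.180: bits 00001100101100000000110010 walk d0:-→d1:-→d2:-→d3:-→d4:-→d5:-→d6:-→d7:-→d8:-→d9:-→d10:-→d11:-→d12:-→d13:-→d14:-→d15:-→d16:-→d17:-→d18:-→d19:-→d20:-→d21:-→d22:-→d23:-→d24:H3→d25:-→d26:H1 -> H1

== LOOKUPS ==
["H0","H0","H6","H6","H6","H6","H6","H1","H3","H1","H1"]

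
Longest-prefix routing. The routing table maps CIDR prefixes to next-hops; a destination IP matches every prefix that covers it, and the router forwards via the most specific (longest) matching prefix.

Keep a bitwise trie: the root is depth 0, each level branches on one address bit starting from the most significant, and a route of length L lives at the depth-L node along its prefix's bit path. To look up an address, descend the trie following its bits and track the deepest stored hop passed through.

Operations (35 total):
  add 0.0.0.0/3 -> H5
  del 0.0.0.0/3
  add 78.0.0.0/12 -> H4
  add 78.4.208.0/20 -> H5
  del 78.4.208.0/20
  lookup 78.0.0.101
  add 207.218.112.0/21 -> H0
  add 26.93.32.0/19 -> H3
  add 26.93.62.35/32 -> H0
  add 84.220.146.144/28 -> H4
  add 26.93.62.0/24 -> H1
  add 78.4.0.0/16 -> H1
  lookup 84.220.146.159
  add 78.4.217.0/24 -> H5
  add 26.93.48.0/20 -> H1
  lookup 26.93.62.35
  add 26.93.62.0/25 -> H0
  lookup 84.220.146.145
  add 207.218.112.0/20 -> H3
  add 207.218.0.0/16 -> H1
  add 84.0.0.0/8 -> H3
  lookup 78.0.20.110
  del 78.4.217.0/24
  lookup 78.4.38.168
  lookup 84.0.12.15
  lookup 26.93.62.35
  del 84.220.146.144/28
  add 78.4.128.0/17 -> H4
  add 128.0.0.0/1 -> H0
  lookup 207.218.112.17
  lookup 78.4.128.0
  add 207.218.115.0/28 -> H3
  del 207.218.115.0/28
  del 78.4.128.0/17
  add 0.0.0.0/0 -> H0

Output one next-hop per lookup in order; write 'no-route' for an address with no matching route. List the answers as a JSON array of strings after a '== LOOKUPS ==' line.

Process each operation:
  add 0.0.0.0/3 -> H5 at depth 3
  - 0.0.0.0/3 clear@3
  add 78.0.0.0/12 -> H4 at depth 12
  add 78.4.208.0/20 -> H5 at depth 20
  - 78.4.208.0/20 clear@20
  Q 78.0.0.101: descend 0100111000000 ; hops seen [H4] ; pick H4
  add 207.218.112.0/21 -> H0 at depth 21
  add 26.93.32.0/19 -> H3 at depth 19
  add 26.93.62.35/32 -> H0 at depth 32
  add 84.220.146.144/28 -> H4 at depth 28
  add 26.93.62.0/24 -> H1 at depth 24
  add 78.4.0.0/16 -> H1 at depth 16
  Q 84.220.146.159: descend 0101010011011100100100101001 ; hops seen [H4] ; pick H4
  add 78.4.217.0/24 -> H5 at depth 24
  add 26.93.48.0/20 -> H1 at depth 20
  Q 26.93.62.35: descend 00011010010111010011111000100011 ; hops seen [H3,H1,H1,H0] ; pick H0
  add 26.93.62.0/25 -> H0 at depth 25
  Q 84.220.146.145: descend 0101010011011100100100101001 ; hops seen [H4] ; pick H4
  add 207.218.112.0/20 -> H3 at depth 20
  add 207.218.0.0/16 -> H1 at depth 16
  add 84.0.0.0/8 -> H3 at depth 8
  Q 78.0.20.110: descend 0100111000000 ; hops seen [H4] ; pick H4
  - 78.4.217.0/24 clear@24
  Q 78.4.38.168: descend 0100111000000100 ; hops seen [H4,H1] ; pick H1
  Q 84.0.12.15: descend 01010100 ; hops seen [H3] ; pick H3
  Q 26.93.62.35: descend 00011010010111010011111000100011 ; hops seen [H3,H1,H1,H0,H0] ; pick H0
  - 84.220.146.144/28 clear@28
  add 78.4.128.0/17 -> H4 at depth 17
  add 128.0.0.0/1 -> H0 at depth 1
  Q 207.218.112.17: descend 110011111101101001110 ; hops seen [H0,H1,H3,H0] ; pick H0
  Q 78.4.128.0: descend 01001110000001001 ; hops seen [H4,H1,H4] ; pick H4
  add 207.218.115.0/28 -> H3 at depth 28
  - 207.218.115.0/28 clear@28
  - 78.4.128.0/17 clear@17
  add 0.0.0.0/0 -> H0 at depth 0

== LOOKUPS ==
["H4","H4","H0","H4","H4","H1","H3","H0","H0","H4"]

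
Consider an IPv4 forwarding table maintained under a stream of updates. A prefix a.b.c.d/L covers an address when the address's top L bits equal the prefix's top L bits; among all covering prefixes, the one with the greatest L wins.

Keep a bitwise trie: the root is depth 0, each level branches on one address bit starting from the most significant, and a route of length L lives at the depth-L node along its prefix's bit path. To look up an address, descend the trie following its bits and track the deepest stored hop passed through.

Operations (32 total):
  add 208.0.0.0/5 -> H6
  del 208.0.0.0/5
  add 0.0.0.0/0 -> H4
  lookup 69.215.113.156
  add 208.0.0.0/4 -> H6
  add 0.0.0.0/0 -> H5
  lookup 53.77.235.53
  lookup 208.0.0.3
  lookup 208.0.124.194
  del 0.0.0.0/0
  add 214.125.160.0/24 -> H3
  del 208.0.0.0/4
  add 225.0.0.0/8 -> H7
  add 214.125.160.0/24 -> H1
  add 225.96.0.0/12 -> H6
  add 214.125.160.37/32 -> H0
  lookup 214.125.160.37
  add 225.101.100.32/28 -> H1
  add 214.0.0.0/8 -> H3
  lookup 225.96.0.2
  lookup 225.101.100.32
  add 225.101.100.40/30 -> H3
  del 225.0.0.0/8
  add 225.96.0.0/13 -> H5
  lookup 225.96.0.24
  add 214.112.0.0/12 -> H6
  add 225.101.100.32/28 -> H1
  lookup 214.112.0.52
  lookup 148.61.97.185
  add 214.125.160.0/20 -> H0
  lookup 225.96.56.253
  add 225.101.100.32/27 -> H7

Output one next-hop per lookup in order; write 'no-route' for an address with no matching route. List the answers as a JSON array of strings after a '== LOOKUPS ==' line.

Trace:
  + 208.0.0.0/5 (H6) depth=5
  del 208.0.0.0/5 (clear depth 5)
  + 0.0.0.0/0 (H4) depth=0
  lookup 69.215.113.156: bits ε walk d0:H4 -> H4
  + 208.0.0.0/4 (H6) depth=4
  + 0.0.0.0/0 (H5) depth=0
  lookup 53.77.235.53: bits ε walk d0:H5 -> H5
  lookup 208.0.0.3: bits 11010 walk d0:H5→d1:-→d2:-→d3:-→d4:H6→d5:- -> H6
  lookup 208.0.124.194: bits 11010 walk d0:H5→d1:-→d2:-→d3:-→d4:H6→d5:- -> H6
  del 0.0.0.0/0 (clear depth 0)
  + 214.125.160.0/24 (H3) depth=24
  del 208.0.0.0/4 (clear depth 4)
  + 225.0.0.0/8 (H7) depth=8
  + 214.125.160.0/24 (H1) depth=24
  + 225.96.0.0/12 (H6) depth=12
  + 214.125.160.37/32 (H0) depth=32
  lookup 214.125.160.37: bits 11010110011111011010000000100101 walk d0:-→d1:-→d2:-→d3:-→d4:-→d5:-→d6:-→d7:-→d8:-→d9:-→d10:-→d11:-→d12:-→d13:-→d14:-→d15:-→d16:-→d17:-→d18:-→d19:-→d20:-→d21:-→d22:-→d23:-→d24:H1→d25:-→d26:-→d27:-→d28:-→d29:-→d30:-→d31:-→d32:H0 -> H0
  + 225.101.100.32/28 (H1) depth=28
  + 214.0.0.0/8 (H3) depth=8
  lookup 225.96.0.2: bits 1110000101100 walk d0:-→d1:-→d2:-→d3:-→d4:-→d5:-→d6:-→d7:-→d8:H7→d9:-→d10:-→d11:-→d12:H6→d13:- -> H6
  lookup 225.101.100.32: bits 1110000101100101011001000010 walk d0:-→d1:-→d2:-→d3:-→d4:-→d5:-→d6:-→d7:-→d8:H7→d9:-→d10:-→d11:-→d12:H6→d13:-→d14:-→d15:-→d16:-→d17:-→d18:-→d19:-→d20:-→d21:-→d22:-→d23:-→d24:-→d25:-→d26:-→d27:-→d28:H1 -> H1
  + 225.101.100.40/30 (H3) depth=30
  del 225.0.0.0/8 (clear depth 8)
  + 225.96.0.0/13 (H5) depth=13
  lookup 225.96.0.24: bits 1110000101100 walk d0:-→d1:-→d2:-→d3:-→d4:-→d5:-→d6:-→d7:-→d8:-→d9:-→d10:-→d11:-→d12:H6→d13:H5 -> H5
  + 214.112.0.0/12 (H6) depth=12
  + 225.101.100.32/28 (H1) depth=28
  lookup 214.112.0.52: bits 110101100111 walk d0:-→d1:-→d2:-→d3:-→d4:-→d5:-→d6:-→d7:-→d8:H3→d9:-→d10:-→d11:-→d12:H6 -> H6
  lookup 148.61.97.185: bits 1 walk d0:-→d1:- -> no-route
  + 214.125.160.0/20 (H0) depth=20
  lookup 225.96.56.253: bits 1110000101100 walk d0:-→d1:-→d2:-→d3:-→d4:-→d5:-→d6:-→d7:-→d8:-→d9:-→d10:-→d11:-→d12:H6→d13:H5 -> H5
  + 225.101.100.32/27 (H7) depth=27

== LOOKUPS ==
["H4","H5","H6","H6","H0","H6","H1","H5","H6","no-route","H5"]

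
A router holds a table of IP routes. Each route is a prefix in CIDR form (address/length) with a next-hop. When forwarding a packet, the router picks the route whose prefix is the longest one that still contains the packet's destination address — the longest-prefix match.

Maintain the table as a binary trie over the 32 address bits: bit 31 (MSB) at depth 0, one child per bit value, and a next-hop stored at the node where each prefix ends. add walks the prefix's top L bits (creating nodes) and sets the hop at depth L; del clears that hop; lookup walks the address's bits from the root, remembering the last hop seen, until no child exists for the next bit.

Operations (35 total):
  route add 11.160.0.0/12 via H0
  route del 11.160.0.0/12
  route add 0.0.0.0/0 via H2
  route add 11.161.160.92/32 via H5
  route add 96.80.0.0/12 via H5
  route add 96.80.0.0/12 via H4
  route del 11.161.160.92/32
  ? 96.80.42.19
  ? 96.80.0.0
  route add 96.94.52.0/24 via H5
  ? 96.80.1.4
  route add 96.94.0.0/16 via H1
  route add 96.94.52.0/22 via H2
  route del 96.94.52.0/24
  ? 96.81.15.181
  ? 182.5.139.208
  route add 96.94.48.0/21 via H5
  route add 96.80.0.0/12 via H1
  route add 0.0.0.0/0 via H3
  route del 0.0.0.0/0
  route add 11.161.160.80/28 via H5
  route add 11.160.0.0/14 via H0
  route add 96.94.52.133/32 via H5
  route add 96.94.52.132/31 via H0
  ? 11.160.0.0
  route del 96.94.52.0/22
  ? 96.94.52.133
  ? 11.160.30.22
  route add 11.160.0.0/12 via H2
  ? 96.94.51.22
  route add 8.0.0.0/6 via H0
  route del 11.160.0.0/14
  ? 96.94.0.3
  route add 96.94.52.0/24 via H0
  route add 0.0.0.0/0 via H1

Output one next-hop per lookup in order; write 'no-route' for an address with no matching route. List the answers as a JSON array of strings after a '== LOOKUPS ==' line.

Process each operation:
  add 11.160.0.0/12 -> H0 at depth 12
  - 11.160.0.0/12 clear@12
  add 0.0.0.0/0 -> H2 at depth 0
  add 11.161.160.92/32 -> H5 at depth 32
  add 96.80.0.0/12 -> H5 at depth 12
  add 96.80.0.0/12 -> H4 at depth 12
  - 11.161.160.92/32 clear@32
  ? 96.80.42.19  path d0:H2→d1:-→d2:-→d3:-→d4:-→d5:-→d6:-→d7:-→d8:-→d9:-→d10:-→d11:-→d12:H4  best=H4
  ? 96.80.0.0  path d0:H2→d1:-→d2:-→d3:-→d4:-→d5:-→d6:-→d7:-→d8:-→d9:-→d10:-→d11:-→d12:H4  best=H4
  add 96.94.52.0/24 -> H5 at depth 24
  ? 96.80.1.4  path d0:H2→d1:-→d2:-→d3:-→d4:-→d5:-→d6:-→d7:-→d8:-→d9:-→d10:-→d11:-→d12:H4  best=H4
  add 96.94.0.0/16 -> H1 at depth 16
  add 96.94.52.0/22 -> H2 at depth 22
  - 96.94.52.0/24 clear@24
  ? 96.81.15.181  path d0:H2→d1:-→d2:-→d3:-→d4:-→d5:-→d6:-→d7:-→d8:-→d9:-→d10:-→d11:-→d12:H4  best=H4
  ? 182.5.139.208  path d0:H2  best=H2
  add 96.94.48.0/21 -> H5 at depth 21
  add 96.80.0.0/12 -> H1 at depth 12
  add 0.0.0.0/0 -> H3 at depth 0
  - 0.0.0.0/0 clear@0
  add 11.161.160.80/28 -> H5 at depth 28
  add 11.160.0.0/14 -> H0 at depth 14
  add 96.94.52.133/32 -> H5 at depth 32
  add 96.94.52.132/31 -> H0 at depth 31
  ? 11.160.0.0  path d0:-→d1:-→d2:-→d3:-→d4:-→d5:-→d6:-→d7:-→d8:-→d9:-→d10:-→d11:-→d12:-→d13:-→d14:H0→d15:-  best=H0
  - 96.94.52.0/22 clear@22
  ? 96.94.52.133  path d0:-→d1:-→d2:-→d3:-→d4:-→d5:-→d6:-→d7:-→d8:-→d9:-→d10:-→d11:-→d12:H1→d13:-→d14:-→d15:-→d16:H1→d17:-→d18:-→d19:-→d20:-→d21:H5→d22:-→d23:-→d24:-→d25:-→d26:-→d27:-→d28:-→d29:-→d30:-→d31:H0→d32:H5  best=H5
  ? 11.160.30.22  path d0:-→d1:-→d2:-→d3:-→d4:-→d5:-→d6:-→d7:-→d8:-→d9:-→d10:-→d11:-→d12:-→d13:-→d14:H0→d15:-  best=H0
  add 11.160.0.0/12 -> H2 at depth 12
  ? 96.94.51.22  path d0:-→d1:-→d2:-→d3:-→d4:-→d5:-→d6:-→d7:-→d8:-→d9:-→d10:-→d11:-→d12:H1→d13:-→d14:-→d15:-→d16:H1→d17:-→d18:-→d19:-→d20:-→d21:H5  best=H5
  add 8.0.0.0/6 -> H0 at depth 6
  - 11.160.0.0/14 clear@14
  ? 96.94.0.3  path d0:-→d1:-→d2:-→d3:-→d4:-→d5:-→d6:-→d7:-→d8:-→d9:-→d10:-→d11:-→d12:H1→d13:-→d14:-→d15:-→d16:H1→d17:-→d18:-  best=H1
  add 96.94.52.0/24 -> H0 at depth 24
  add 0.0.0.0/0 -> H1 at depth 0

== LOOKUPS ==
["H4","H4","H4","H4","H2","H0","H5","H0","H5","H1"]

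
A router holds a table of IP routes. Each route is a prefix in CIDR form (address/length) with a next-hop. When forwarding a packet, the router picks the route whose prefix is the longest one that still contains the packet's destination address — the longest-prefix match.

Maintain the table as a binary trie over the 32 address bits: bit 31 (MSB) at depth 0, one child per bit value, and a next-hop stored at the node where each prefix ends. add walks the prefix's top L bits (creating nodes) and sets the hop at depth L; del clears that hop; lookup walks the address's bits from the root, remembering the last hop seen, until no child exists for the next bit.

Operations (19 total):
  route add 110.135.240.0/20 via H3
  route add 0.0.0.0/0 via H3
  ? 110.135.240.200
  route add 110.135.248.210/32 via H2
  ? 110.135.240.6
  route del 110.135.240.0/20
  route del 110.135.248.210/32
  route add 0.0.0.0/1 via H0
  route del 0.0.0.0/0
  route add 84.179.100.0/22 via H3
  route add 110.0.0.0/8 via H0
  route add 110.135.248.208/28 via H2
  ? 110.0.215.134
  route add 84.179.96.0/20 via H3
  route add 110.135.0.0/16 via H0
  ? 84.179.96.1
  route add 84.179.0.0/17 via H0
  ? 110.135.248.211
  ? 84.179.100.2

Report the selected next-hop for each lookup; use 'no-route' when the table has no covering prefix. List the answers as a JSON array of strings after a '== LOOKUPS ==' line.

Apply in order:
  + 110.135.240.0/20 (H3) depth=20
  + 0.0.0.0/0 (H3) depth=0
  Q 110.135.240.200: descend 01101110100001111111 ; hops seen [H3,H3] ; pick H3
  + 110.135.248.210/32 (H2) depth=32
  Q 110.135.240.6: descend 01101110100001111111 ; hops seen [H3,H3] ; pick H3
  del 110.135.240.0/20 (clear depth 20)
  del 110.135.248.210/32 (clear depth 32)
  + 0.0.0.0/1 (H0) depth=1
  del 0.0.0.0/0 (clear depth 0)
  + 84.179.100.0/22 (H3) depth=22
  + 110.0.0.0/8 (H0) depth=8
  + 110.135.248.208/28 (H2) depth=28
  Q 110.0.215.134: descend 01101110 ; hops seen [H0,H0] ; pick H0
  + 84.179.96.0/20 (H3) depth=20
  + 110.135.0.0/16 (H0) depth=16
  Q 84.179.96.1: descend 010101001011001101100 ; hops seen [H0,H3] ; pick H3
  + 84.179.0.0/17 (H0) depth=17
  Q 110.135.248.211: descend 0110111010000111111110001101001 ; hops seen [H0,H0,H0,H2] ; pick H2
  Q 84.179.100.2: descend 0101010010110011011001 ; hops seen [H0,H0,H3,H3] ; pick H3

== LOOKUPS ==
["H3","H3","H0","H3","H2","H3"]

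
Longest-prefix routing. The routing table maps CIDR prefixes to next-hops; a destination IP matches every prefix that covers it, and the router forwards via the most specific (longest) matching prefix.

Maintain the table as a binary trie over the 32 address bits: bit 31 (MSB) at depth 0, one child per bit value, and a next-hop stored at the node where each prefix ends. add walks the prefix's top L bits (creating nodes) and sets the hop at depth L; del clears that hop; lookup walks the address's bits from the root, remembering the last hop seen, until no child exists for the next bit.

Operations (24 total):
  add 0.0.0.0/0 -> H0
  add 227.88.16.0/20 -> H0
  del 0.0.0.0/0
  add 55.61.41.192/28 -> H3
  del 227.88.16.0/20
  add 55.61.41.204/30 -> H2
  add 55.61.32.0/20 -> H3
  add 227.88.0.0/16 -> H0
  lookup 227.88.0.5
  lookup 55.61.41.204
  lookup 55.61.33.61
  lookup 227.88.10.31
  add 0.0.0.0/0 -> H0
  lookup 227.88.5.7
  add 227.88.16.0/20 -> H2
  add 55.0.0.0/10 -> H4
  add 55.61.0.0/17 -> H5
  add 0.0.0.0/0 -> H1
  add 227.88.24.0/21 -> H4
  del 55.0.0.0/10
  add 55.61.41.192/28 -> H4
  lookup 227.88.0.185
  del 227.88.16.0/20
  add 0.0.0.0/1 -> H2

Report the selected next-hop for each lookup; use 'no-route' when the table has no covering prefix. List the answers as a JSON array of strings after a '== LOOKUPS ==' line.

Process each operation:
  add 0.0.0.0/0 -> H0 at depth 0
  add 227.88.16.0/20 -> H0 at depth 20
  - 0.0.0.0/0 clear@0
  add 55.61.41.192/28 -> H3 at depth 28
  - 227.88.16.0/20 clear@20
  add 55.61.41.204/30 -> H2 at depth 30
  add 55.61.32.0/20 -> H3 at depth 20
  add 227.88.0.0/16 -> H0 at depth 16
  lookup 227.88.0.5: bits 1110001101011000000 walk d0:-→d1:-→d2:-→d3:-→d4:-→d5:-→d6:-→d7:-→d8:-→d9:-→d10:-→d11:-→d12:-→d13:-→d14:-→d15:-→d16:H0→d17:-→d18:-→d19:- -> H0
  lookup 55.61.41.204: bits 001101110011110100101001110011 walk d0:-→d1:-→d2:-→d3:-→d4:-→d5:-→d6:-→d7:-→d8:-→d9:-→d10:-→d11:-→d12:-→d13:-→d14:-→d15:-→d16:-→d17:-→d18:-→d19:-→d20:H3→d21:-→d22:-→d23:-→d24:-→d25:-→d26:-→d27:-→d28:H3→d29:-→d30:H2 -> H2
  lookup 55.61.33.61: bits 00110111001111010010 walk d0:-→d1:-→d2:-→d3:-→d4:-→d5:-→d6:-→d7:-→d8:-→d9:-→d10:-→d11:-→d12:-→d13:-→d14:-→d15:-→d16:-→d17:-→d18:-→d19:-→d20:H3 -> H3
  lookup 227.88.10.31: bits 1110001101011000000 walk d0:-→d1:-→d2:-→d3:-→d4:-→d5:-→d6:-→d7:-→d8:-→d9:-→d10:-→d11:-→d12:-→d13:-→d14:-→d15:-→d16:H0→d17:-→d18:-→d19:- -> H0
  add 0.0.0.0/0 -> H0 at depth 0
  lookup 227.88.5.7: bits 1110001101011000000 walk d0:H0→d1:-→d2:-→d3:-→d4:-→d5:-→d6:-→d7:-→d8:-→d9:-→d10:-→d11:-→d12:-→d13:-→d14:-→d15:-→d16:H0→d17:-→d18:-→d19:- -> H0
  add 227.88.16.0/20 -> H2 at depth 20
  add 55.0.0.0/10 -> H4 at depth 10
  add 55.61.0.0/17 -> H5 at depth 17
  add 0.0.0.0/0 -> H1 at depth 0
  add 227.88.24.0/21 -> H4 at depth 21
  - 55.0.0.0/10 clear@10
  add 55.61.41.192/28 -> H4 at depth 28
  lookup 227.88.0.185: bits 1110001101011000000 walk d0:H1→d1:-→d2:-→d3:-→d4:-→d5:-→d6:-→d7:-→d8:-→d9:-→d10:-→d11:-→d12:-→d13:-→d14:-→d15:-→d16:H0→d17:-→d18:-→d19:- -> H0
  - 227.88.16.0/20 clear@20
  add 0.0.0.0/1 -> H2 at depth 1

== LOOKUPS ==
["H0","H2","H3","H0","H0","H0"]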